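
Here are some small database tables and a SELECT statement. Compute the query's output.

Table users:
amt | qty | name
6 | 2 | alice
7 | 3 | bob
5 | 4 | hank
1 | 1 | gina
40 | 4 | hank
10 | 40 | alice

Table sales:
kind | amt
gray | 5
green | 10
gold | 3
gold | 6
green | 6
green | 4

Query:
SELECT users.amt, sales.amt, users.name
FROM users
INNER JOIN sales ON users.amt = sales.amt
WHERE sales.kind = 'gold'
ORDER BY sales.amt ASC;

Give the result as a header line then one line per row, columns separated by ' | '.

== RESULT ==
users.amt | sales.amt | users.name
6 | 6 | alice

Derivation:
After JOIN sales (4 rows):
users.amt | users.qty | users.name | sales.kind | sales.amt
6 | 2 | alice | gold | 6
6 | 2 | alice | green | 6
5 | 4 | hank | gray | 5
10 | 40 | alice | green | 10
After WHERE (1 rows):
users.amt | users.qty | users.name | sales.kind | sales.amt
6 | 2 | alice | gold | 6
After SELECT (1 rows):
users.amt | sales.amt | users.name
6 | 6 | alice
After ORDER BY (1 rows):
users.amt | sales.amt | users.name
6 | 6 | alice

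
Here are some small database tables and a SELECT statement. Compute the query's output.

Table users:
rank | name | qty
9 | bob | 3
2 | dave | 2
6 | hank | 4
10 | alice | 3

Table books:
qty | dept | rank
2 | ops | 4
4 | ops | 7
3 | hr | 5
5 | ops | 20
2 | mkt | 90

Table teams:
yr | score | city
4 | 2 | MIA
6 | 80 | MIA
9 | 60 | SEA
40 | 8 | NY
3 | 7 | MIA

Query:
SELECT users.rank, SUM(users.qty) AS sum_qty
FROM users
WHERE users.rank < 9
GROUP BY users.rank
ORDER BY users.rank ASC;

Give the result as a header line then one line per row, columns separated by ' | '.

After WHERE (2 rows):
users.rank | users.name | users.qty
2 | dave | 2
6 | hank | 4
After GROUP BY (2 rows):
users.rank | sum_qty
2 | 2
6 | 4
After ORDER BY (2 rows):
users.rank | sum_qty
2 | 2
6 | 4

== RESULT ==
users.rank | sum_qty
2 | 2
6 | 4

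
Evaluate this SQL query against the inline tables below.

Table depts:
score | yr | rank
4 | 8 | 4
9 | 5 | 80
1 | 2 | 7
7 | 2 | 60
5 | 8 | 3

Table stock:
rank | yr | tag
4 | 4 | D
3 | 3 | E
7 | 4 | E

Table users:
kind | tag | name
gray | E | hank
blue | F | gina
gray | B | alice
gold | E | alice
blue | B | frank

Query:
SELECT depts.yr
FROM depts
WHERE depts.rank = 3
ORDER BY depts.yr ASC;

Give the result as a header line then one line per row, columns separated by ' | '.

== RESULT ==
depts.yr
8

Derivation:
After WHERE (1 rows):
depts.score | depts.yr | depts.rank
5 | 8 | 3
After SELECT (1 rows):
depts.yr
8
After ORDER BY (1 rows):
depts.yr
8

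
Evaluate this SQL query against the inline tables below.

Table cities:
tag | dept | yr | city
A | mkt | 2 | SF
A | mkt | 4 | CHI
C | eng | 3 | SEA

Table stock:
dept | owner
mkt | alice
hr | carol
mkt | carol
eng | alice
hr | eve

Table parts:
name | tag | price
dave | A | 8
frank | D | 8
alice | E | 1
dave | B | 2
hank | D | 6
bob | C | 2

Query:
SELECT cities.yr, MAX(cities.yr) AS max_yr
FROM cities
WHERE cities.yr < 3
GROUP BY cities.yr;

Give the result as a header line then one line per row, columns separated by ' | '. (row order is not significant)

== RESULT ==
cities.yr | max_yr
2 | 2

Derivation:
After WHERE (1 rows):
cities.tag | cities.dept | cities.yr | cities.city
A | mkt | 2 | SF
After GROUP BY (1 rows):
cities.yr | max_yr
2 | 2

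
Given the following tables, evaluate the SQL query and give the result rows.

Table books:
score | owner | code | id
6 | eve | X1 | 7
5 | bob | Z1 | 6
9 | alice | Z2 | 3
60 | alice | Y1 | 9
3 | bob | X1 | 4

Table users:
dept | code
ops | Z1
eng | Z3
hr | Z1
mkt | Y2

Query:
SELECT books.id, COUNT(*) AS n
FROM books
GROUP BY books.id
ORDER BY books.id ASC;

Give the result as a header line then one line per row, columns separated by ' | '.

== RESULT ==
books.id | n
3 | 1
4 | 1
6 | 1
7 | 1
9 | 1

Derivation:
After GROUP BY (5 rows):
books.id | n
7 | 1
6 | 1
3 | 1
9 | 1
4 | 1
After ORDER BY (5 rows):
books.id | n
3 | 1
4 | 1
6 | 1
7 | 1
9 | 1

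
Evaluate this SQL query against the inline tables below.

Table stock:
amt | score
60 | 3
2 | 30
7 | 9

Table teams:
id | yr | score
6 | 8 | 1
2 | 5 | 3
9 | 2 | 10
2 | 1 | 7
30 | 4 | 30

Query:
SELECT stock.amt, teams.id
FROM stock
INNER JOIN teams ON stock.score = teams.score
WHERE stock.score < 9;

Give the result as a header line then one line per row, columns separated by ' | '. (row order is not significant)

After JOIN teams (2 rows):
stock.amt | stock.score | teams.id | teams.yr | teams.score
60 | 3 | 2 | 5 | 3
2 | 30 | 30 | 4 | 30
After WHERE (1 rows):
stock.amt | stock.score | teams.id | teams.yr | teams.score
60 | 3 | 2 | 5 | 3
After SELECT (1 rows):
stock.amt | teams.id
60 | 2

== RESULT ==
stock.amt | teams.id
60 | 2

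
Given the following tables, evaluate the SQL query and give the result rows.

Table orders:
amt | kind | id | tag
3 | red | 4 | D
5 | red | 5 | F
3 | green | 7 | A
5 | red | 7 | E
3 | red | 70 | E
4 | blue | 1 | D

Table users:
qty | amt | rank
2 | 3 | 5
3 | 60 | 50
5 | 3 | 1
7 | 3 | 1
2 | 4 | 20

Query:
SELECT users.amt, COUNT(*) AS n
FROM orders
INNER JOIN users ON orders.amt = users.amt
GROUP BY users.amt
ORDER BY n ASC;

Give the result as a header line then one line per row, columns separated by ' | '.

== RESULT ==
users.amt | n
4 | 1
3 | 9

Derivation:
After JOIN users (10 rows):
orders.amt | orders.kind | orders.id | orders.tag | users.qty | users.amt | users.rank
3 | red | 4 | D | 2 | 3 | 5
3 | red | 4 | D | 5 | 3 | 1
3 | red | 4 | D | 7 | 3 | 1
3 | green | 7 | A | 2 | 3 | 5
3 | green | 7 | A | 5 | 3 | 1
3 | green | 7 | A | 7 | 3 | 1
3 | red | 70 | E | 2 | 3 | 5
3 | red | 70 | E | 5 | 3 | 1
3 | red | 70 | E | 7 | 3 | 1
4 | blue | 1 | D | 2 | 4 | 20
After GROUP BY (2 rows):
users.amt | n
3 | 9
4 | 1
After ORDER BY (2 rows):
users.amt | n
4 | 1
3 | 9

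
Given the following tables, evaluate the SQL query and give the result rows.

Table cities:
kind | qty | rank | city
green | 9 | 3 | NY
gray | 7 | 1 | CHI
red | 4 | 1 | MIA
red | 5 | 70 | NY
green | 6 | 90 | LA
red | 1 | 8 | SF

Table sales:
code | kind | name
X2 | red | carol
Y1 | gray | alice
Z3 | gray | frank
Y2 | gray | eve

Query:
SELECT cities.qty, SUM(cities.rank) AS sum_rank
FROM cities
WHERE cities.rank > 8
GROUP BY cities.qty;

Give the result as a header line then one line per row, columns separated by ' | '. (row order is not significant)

After WHERE (2 rows):
cities.kind | cities.qty | cities.rank | cities.city
red | 5 | 70 | NY
green | 6 | 90 | LA
After GROUP BY (2 rows):
cities.qty | sum_rank
5 | 70
6 | 90

== RESULT ==
cities.qty | sum_rank
5 | 70
6 | 90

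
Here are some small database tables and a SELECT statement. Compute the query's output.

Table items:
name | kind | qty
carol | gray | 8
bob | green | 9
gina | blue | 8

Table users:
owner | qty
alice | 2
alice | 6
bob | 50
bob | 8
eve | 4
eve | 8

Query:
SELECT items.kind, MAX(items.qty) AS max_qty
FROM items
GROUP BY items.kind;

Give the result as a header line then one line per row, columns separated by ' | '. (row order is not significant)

== RESULT ==
items.kind | max_qty
gray | 8
green | 9
blue | 8

Derivation:
After GROUP BY (3 rows):
items.kind | max_qty
gray | 8
green | 9
blue | 8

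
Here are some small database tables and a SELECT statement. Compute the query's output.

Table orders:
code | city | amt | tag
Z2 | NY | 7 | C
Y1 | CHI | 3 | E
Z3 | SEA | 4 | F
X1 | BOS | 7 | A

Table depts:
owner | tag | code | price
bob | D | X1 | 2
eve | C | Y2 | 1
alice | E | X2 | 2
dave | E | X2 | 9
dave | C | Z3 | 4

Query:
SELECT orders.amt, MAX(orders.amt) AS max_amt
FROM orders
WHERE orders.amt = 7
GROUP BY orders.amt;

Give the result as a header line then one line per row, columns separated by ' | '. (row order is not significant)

== RESULT ==
orders.amt | max_amt
7 | 7

Derivation:
After WHERE (2 rows):
orders.code | orders.city | orders.amt | orders.tag
Z2 | NY | 7 | C
X1 | BOS | 7 | A
After GROUP BY (1 rows):
orders.amt | max_amt
7 | 7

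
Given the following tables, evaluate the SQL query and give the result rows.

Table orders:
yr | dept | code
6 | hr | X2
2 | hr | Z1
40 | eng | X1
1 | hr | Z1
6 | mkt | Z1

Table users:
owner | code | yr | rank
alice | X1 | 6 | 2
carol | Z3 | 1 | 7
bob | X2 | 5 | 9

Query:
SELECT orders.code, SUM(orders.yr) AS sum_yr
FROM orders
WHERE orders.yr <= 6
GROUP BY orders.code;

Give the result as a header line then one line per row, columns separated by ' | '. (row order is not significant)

After WHERE (4 rows):
orders.yr | orders.dept | orders.code
6 | hr | X2
2 | hr | Z1
1 | hr | Z1
6 | mkt | Z1
After GROUP BY (2 rows):
orders.code | sum_yr
X2 | 6
Z1 | 9

== RESULT ==
orders.code | sum_yr
X2 | 6
Z1 | 9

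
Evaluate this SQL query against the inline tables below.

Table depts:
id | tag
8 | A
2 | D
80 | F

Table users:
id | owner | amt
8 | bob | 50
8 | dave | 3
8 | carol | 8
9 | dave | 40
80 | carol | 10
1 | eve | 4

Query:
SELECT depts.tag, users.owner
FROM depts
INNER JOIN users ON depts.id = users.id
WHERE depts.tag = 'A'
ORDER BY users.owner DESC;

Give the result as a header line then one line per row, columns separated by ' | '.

== RESULT ==
depts.tag | users.owner
A | dave
A | carol
A | bob

Derivation:
After JOIN users (4 rows):
depts.id | depts.tag | users.id | users.owner | users.amt
8 | A | 8 | bob | 50
8 | A | 8 | dave | 3
8 | A | 8 | carol | 8
80 | F | 80 | carol | 10
After WHERE (3 rows):
depts.id | depts.tag | users.id | users.owner | users.amt
8 | A | 8 | bob | 50
8 | A | 8 | dave | 3
8 | A | 8 | carol | 8
After SELECT (3 rows):
depts.tag | users.owner
A | bob
A | dave
A | carol
After ORDER BY (3 rows):
depts.tag | users.owner
A | dave
A | carol
A | bob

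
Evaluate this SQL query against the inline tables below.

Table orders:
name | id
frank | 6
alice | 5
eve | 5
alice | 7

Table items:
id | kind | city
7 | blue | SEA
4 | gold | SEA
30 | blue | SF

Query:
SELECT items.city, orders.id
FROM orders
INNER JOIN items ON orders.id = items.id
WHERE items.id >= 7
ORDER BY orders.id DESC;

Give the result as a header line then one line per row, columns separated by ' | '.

== RESULT ==
items.city | orders.id
SEA | 7

Derivation:
After JOIN items (1 rows):
orders.name | orders.id | items.id | items.kind | items.city
alice | 7 | 7 | blue | SEA
After WHERE (1 rows):
orders.name | orders.id | items.id | items.kind | items.city
alice | 7 | 7 | blue | SEA
After SELECT (1 rows):
items.city | orders.id
SEA | 7
After ORDER BY (1 rows):
items.city | orders.id
SEA | 7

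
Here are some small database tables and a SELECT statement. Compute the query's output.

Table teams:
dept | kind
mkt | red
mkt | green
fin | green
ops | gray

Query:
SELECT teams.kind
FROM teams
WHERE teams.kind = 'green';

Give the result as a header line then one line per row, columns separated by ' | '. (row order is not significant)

== RESULT ==
teams.kind
green
green

Derivation:
After WHERE (2 rows):
teams.dept | teams.kind
mkt | green
fin | green
After SELECT (2 rows):
teams.kind
green
green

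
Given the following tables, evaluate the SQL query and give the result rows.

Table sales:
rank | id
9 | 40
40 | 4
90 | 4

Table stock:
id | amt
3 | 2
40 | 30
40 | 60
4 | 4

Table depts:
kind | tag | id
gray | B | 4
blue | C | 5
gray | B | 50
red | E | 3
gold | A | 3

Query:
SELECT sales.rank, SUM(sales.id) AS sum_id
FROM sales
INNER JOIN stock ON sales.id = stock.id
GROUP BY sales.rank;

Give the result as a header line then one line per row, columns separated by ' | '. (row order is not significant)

== RESULT ==
sales.rank | sum_id
9 | 80
40 | 4
90 | 4

Derivation:
After JOIN stock (4 rows):
sales.rank | sales.id | stock.id | stock.amt
9 | 40 | 40 | 30
9 | 40 | 40 | 60
40 | 4 | 4 | 4
90 | 4 | 4 | 4
After GROUP BY (3 rows):
sales.rank | sum_id
9 | 80
40 | 4
90 | 4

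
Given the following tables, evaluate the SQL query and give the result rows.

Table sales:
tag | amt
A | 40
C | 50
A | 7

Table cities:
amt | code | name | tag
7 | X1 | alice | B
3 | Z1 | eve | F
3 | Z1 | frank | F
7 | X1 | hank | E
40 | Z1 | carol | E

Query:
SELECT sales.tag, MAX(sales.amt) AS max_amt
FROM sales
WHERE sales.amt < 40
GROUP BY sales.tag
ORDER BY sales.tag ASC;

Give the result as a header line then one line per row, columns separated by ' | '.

After WHERE (1 rows):
sales.tag | sales.amt
A | 7
After GROUP BY (1 rows):
sales.tag | max_amt
A | 7
After ORDER BY (1 rows):
sales.tag | max_amt
A | 7

== RESULT ==
sales.tag | max_amt
A | 7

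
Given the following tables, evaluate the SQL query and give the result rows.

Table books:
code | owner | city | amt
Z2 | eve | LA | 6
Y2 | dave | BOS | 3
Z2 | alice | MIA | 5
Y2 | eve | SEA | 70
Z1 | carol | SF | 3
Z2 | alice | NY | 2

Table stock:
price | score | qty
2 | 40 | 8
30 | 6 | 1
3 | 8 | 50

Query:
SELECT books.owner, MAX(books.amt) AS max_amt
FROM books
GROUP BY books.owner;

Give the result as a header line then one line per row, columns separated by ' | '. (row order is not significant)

== RESULT ==
books.owner | max_amt
eve | 70
dave | 3
alice | 5
carol | 3

Derivation:
After GROUP BY (4 rows):
books.owner | max_amt
eve | 70
dave | 3
alice | 5
carol | 3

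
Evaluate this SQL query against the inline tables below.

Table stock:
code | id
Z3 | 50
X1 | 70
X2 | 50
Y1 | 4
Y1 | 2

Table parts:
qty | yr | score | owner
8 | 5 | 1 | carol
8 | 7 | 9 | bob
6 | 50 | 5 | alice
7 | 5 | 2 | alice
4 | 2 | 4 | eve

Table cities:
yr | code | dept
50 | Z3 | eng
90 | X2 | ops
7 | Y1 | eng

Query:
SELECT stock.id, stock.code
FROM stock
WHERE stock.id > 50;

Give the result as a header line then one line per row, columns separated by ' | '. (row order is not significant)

== RESULT ==
stock.id | stock.code
70 | X1

Derivation:
After WHERE (1 rows):
stock.code | stock.id
X1 | 70
After SELECT (1 rows):
stock.id | stock.code
70 | X1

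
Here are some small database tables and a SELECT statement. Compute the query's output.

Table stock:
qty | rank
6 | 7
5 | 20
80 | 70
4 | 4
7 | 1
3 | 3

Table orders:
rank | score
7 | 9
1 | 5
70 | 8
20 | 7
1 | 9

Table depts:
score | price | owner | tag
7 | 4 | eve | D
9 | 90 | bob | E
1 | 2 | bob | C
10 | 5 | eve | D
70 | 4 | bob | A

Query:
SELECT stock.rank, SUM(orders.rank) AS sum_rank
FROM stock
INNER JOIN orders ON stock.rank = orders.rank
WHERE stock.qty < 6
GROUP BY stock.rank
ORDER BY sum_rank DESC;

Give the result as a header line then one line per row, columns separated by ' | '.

After JOIN orders (5 rows):
stock.qty | stock.rank | orders.rank | orders.score
6 | 7 | 7 | 9
5 | 20 | 20 | 7
80 | 70 | 70 | 8
7 | 1 | 1 | 5
7 | 1 | 1 | 9
After WHERE (1 rows):
stock.qty | stock.rank | orders.rank | orders.score
5 | 20 | 20 | 7
After GROUP BY (1 rows):
stock.rank | sum_rank
20 | 20
After ORDER BY (1 rows):
stock.rank | sum_rank
20 | 20

== RESULT ==
stock.rank | sum_rank
20 | 20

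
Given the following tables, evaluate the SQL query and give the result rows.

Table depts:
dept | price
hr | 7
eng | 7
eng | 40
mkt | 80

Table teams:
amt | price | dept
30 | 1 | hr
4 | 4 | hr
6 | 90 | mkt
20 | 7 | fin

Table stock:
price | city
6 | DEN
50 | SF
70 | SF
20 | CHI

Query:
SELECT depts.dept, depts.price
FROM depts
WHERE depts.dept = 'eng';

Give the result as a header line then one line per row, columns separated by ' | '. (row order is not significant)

== RESULT ==
depts.dept | depts.price
eng | 7
eng | 40

Derivation:
After WHERE (2 rows):
depts.dept | depts.price
eng | 7
eng | 40
After SELECT (2 rows):
depts.dept | depts.price
eng | 7
eng | 40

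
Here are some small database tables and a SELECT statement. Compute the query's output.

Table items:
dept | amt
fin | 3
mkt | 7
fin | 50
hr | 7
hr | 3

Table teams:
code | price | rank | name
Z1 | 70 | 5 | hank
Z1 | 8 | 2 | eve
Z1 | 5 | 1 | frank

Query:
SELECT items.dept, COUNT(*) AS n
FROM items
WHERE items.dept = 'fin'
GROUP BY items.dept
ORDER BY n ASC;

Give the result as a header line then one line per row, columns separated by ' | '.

== RESULT ==
items.dept | n
fin | 2

Derivation:
After WHERE (2 rows):
items.dept | items.amt
fin | 3
fin | 50
After GROUP BY (1 rows):
items.dept | n
fin | 2
After ORDER BY (1 rows):
items.dept | n
fin | 2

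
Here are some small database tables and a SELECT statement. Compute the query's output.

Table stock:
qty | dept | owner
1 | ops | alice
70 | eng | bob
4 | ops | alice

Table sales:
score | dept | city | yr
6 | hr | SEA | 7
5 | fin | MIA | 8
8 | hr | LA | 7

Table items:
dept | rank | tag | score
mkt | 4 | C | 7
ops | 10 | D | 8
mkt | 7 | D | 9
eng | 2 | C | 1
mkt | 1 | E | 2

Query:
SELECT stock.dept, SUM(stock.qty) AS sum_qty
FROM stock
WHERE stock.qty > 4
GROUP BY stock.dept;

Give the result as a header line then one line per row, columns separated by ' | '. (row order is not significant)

After WHERE (1 rows):
stock.qty | stock.dept | stock.owner
70 | eng | bob
After GROUP BY (1 rows):
stock.dept | sum_qty
eng | 70

== RESULT ==
stock.dept | sum_qty
eng | 70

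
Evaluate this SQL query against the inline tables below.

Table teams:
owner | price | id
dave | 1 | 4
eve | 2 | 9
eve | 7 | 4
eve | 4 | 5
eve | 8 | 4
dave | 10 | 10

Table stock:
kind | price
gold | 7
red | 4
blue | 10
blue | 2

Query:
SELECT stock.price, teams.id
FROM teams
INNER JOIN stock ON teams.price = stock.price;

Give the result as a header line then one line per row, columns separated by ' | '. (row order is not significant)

After JOIN stock (4 rows):
teams.owner | teams.price | teams.id | stock.kind | stock.price
eve | 2 | 9 | blue | 2
eve | 7 | 4 | gold | 7
eve | 4 | 5 | red | 4
dave | 10 | 10 | blue | 10
After SELECT (4 rows):
stock.price | teams.id
2 | 9
7 | 4
4 | 5
10 | 10

== RESULT ==
stock.price | teams.id
2 | 9
7 | 4
4 | 5
10 | 10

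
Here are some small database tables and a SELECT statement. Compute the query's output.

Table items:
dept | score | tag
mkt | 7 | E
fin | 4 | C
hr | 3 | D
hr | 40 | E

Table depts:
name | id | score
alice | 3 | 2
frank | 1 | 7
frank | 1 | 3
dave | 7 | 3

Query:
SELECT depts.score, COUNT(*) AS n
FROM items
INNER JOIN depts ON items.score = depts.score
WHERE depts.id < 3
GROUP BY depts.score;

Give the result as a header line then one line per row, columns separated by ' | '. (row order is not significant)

== RESULT ==
depts.score | n
7 | 1
3 | 1

Derivation:
After JOIN depts (3 rows):
items.dept | items.score | items.tag | depts.name | depts.id | depts.score
mkt | 7 | E | frank | 1 | 7
hr | 3 | D | frank | 1 | 3
hr | 3 | D | dave | 7 | 3
After WHERE (2 rows):
items.dept | items.score | items.tag | depts.name | depts.id | depts.score
mkt | 7 | E | frank | 1 | 7
hr | 3 | D | frank | 1 | 3
After GROUP BY (2 rows):
depts.score | n
7 | 1
3 | 1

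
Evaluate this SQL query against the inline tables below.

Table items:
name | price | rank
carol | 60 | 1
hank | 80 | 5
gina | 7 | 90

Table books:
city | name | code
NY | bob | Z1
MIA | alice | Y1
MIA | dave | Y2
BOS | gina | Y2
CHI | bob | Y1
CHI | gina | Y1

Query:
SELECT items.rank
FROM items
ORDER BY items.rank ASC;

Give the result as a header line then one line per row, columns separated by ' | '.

After SELECT (3 rows):
items.rank
1
5
90
After ORDER BY (3 rows):
items.rank
1
5
90

== RESULT ==
items.rank
1
5
90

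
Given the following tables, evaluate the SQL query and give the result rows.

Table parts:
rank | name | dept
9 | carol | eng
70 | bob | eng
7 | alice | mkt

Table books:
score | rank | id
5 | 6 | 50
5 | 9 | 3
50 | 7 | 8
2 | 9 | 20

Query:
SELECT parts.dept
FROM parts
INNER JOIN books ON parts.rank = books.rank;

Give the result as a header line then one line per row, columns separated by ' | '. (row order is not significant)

== RESULT ==
parts.dept
eng
eng
mkt

Derivation:
After JOIN books (3 rows):
parts.rank | parts.name | parts.dept | books.score | books.rank | books.id
9 | carol | eng | 5 | 9 | 3
9 | carol | eng | 2 | 9 | 20
7 | alice | mkt | 50 | 7 | 8
After SELECT (3 rows):
parts.dept
eng
eng
mkt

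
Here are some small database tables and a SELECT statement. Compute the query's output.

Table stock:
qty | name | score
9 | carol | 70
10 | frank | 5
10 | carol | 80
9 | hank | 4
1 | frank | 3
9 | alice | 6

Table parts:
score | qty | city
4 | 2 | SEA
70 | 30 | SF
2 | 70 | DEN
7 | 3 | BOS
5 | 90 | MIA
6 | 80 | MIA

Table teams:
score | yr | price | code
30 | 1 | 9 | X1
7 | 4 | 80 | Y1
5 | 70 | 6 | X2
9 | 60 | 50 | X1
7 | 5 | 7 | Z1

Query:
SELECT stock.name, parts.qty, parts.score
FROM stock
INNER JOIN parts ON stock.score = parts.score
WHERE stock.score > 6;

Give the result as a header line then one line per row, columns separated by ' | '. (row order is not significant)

After JOIN parts (4 rows):
stock.qty | stock.name | stock.score | parts.score | parts.qty | parts.city
9 | carol | 70 | 70 | 30 | SF
10 | frank | 5 | 5 | 90 | MIA
9 | hank | 4 | 4 | 2 | SEA
9 | alice | 6 | 6 | 80 | MIA
After WHERE (1 rows):
stock.qty | stock.name | stock.score | parts.score | parts.qty | parts.city
9 | carol | 70 | 70 | 30 | SF
After SELECT (1 rows):
stock.name | parts.qty | parts.score
carol | 30 | 70

== RESULT ==
stock.name | parts.qty | parts.score
carol | 30 | 70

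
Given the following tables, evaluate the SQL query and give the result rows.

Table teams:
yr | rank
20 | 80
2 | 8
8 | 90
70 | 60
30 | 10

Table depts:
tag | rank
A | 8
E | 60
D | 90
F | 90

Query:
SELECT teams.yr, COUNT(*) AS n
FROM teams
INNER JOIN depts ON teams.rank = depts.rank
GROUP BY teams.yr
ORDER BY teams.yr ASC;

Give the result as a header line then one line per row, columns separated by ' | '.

After JOIN depts (4 rows):
teams.yr | teams.rank | depts.tag | depts.rank
2 | 8 | A | 8
8 | 90 | D | 90
8 | 90 | F | 90
70 | 60 | E | 60
After GROUP BY (3 rows):
teams.yr | n
2 | 1
8 | 2
70 | 1
After ORDER BY (3 rows):
teams.yr | n
2 | 1
8 | 2
70 | 1

== RESULT ==
teams.yr | n
2 | 1
8 | 2
70 | 1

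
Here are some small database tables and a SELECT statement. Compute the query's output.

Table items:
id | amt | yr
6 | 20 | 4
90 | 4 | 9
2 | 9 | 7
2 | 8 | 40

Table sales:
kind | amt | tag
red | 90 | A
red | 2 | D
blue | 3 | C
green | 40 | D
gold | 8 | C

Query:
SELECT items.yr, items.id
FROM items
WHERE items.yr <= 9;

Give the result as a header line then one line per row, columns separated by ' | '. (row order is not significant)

After WHERE (3 rows):
items.id | items.amt | items.yr
6 | 20 | 4
90 | 4 | 9
2 | 9 | 7
After SELECT (3 rows):
items.yr | items.id
4 | 6
9 | 90
7 | 2

== RESULT ==
items.yr | items.id
4 | 6
9 | 90
7 | 2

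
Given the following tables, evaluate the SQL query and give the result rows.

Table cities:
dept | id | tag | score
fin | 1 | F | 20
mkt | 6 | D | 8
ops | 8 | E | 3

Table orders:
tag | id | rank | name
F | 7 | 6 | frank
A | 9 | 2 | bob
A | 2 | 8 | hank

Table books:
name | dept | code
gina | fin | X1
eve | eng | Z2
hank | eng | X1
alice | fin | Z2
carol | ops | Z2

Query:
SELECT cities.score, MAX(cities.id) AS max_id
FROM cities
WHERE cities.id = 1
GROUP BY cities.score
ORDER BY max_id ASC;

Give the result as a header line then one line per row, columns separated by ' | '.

== RESULT ==
cities.score | max_id
20 | 1

Derivation:
After WHERE (1 rows):
cities.dept | cities.id | cities.tag | cities.score
fin | 1 | F | 20
After GROUP BY (1 rows):
cities.score | max_id
20 | 1
After ORDER BY (1 rows):
cities.score | max_id
20 | 1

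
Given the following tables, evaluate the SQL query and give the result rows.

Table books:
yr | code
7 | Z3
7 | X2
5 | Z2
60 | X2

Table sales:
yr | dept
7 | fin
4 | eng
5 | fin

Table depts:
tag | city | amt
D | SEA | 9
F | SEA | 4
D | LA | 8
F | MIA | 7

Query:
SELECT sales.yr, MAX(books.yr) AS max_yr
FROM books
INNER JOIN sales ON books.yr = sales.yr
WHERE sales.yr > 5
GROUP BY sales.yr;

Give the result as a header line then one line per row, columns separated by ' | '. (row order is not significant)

== RESULT ==
sales.yr | max_yr
7 | 7

Derivation:
After JOIN sales (3 rows):
books.yr | books.code | sales.yr | sales.dept
7 | Z3 | 7 | fin
7 | X2 | 7 | fin
5 | Z2 | 5 | fin
After WHERE (2 rows):
books.yr | books.code | sales.yr | sales.dept
7 | Z3 | 7 | fin
7 | X2 | 7 | fin
After GROUP BY (1 rows):
sales.yr | max_yr
7 | 7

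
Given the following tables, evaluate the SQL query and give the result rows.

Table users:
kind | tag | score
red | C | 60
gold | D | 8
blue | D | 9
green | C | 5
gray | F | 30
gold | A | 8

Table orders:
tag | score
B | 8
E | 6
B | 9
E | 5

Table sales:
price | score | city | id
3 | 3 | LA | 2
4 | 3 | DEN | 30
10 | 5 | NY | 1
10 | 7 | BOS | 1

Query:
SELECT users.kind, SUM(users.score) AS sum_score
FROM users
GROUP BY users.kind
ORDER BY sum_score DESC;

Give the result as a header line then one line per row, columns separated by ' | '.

After GROUP BY (5 rows):
users.kind | sum_score
red | 60
gold | 16
blue | 9
green | 5
gray | 30
After ORDER BY (5 rows):
users.kind | sum_score
red | 60
gray | 30
gold | 16
blue | 9
green | 5

== RESULT ==
users.kind | sum_score
red | 60
gray | 30
gold | 16
blue | 9
green | 5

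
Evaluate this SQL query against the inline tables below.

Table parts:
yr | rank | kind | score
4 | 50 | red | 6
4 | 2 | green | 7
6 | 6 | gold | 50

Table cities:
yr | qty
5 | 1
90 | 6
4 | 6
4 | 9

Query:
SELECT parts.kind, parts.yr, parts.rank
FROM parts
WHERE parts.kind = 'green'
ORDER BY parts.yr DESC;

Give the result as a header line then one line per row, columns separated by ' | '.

== RESULT ==
parts.kind | parts.yr | parts.rank
green | 4 | 2

Derivation:
After WHERE (1 rows):
parts.yr | parts.rank | parts.kind | parts.score
4 | 2 | green | 7
After SELECT (1 rows):
parts.kind | parts.yr | parts.rank
green | 4 | 2
After ORDER BY (1 rows):
parts.kind | parts.yr | parts.rank
green | 4 | 2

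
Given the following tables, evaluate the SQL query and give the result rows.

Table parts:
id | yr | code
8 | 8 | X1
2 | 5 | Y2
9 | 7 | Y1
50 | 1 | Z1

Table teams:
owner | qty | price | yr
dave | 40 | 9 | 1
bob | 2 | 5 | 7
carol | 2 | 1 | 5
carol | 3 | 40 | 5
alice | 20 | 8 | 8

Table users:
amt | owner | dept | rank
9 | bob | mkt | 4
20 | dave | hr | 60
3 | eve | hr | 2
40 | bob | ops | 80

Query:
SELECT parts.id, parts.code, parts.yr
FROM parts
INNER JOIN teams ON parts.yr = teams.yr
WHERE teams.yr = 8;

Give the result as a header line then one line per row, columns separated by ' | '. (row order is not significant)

== RESULT ==
parts.id | parts.code | parts.yr
8 | X1 | 8

Derivation:
After JOIN teams (5 rows):
parts.id | parts.yr | parts.code | teams.owner | teams.qty | teams.price | teams.yr
8 | 8 | X1 | alice | 20 | 8 | 8
2 | 5 | Y2 | carol | 2 | 1 | 5
2 | 5 | Y2 | carol | 3 | 40 | 5
9 | 7 | Y1 | bob | 2 | 5 | 7
50 | 1 | Z1 | dave | 40 | 9 | 1
After WHERE (1 rows):
parts.id | parts.yr | parts.code | teams.owner | teams.qty | teams.price | teams.yr
8 | 8 | X1 | alice | 20 | 8 | 8
After SELECT (1 rows):
parts.id | parts.code | parts.yr
8 | X1 | 8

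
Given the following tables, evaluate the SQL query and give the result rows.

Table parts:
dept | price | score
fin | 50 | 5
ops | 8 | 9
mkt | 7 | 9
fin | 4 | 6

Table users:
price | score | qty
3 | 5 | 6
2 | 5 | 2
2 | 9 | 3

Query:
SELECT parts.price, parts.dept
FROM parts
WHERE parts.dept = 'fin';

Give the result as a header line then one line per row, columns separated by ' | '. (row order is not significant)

After WHERE (2 rows):
parts.dept | parts.price | parts.score
fin | 50 | 5
fin | 4 | 6
After SELECT (2 rows):
parts.price | parts.dept
50 | fin
4 | fin

== RESULT ==
parts.price | parts.dept
50 | fin
4 | fin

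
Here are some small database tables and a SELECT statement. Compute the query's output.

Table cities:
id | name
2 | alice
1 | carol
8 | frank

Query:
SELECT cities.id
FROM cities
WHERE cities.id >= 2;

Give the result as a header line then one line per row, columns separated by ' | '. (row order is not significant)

After WHERE (2 rows):
cities.id | cities.name
2 | alice
8 | frank
After SELECT (2 rows):
cities.id
2
8

== RESULT ==
cities.id
2
8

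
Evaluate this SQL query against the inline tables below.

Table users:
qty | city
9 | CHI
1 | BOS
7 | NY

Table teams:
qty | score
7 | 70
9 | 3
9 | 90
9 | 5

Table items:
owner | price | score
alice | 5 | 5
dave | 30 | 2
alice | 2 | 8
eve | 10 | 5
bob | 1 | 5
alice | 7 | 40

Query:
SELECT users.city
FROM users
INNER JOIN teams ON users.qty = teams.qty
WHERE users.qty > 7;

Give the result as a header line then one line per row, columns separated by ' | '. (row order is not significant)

== RESULT ==
users.city
CHI
CHI
CHI

Derivation:
After JOIN teams (4 rows):
users.qty | users.city | teams.qty | teams.score
9 | CHI | 9 | 3
9 | CHI | 9 | 90
9 | CHI | 9 | 5
7 | NY | 7 | 70
After WHERE (3 rows):
users.qty | users.city | teams.qty | teams.score
9 | CHI | 9 | 3
9 | CHI | 9 | 90
9 | CHI | 9 | 5
After SELECT (3 rows):
users.city
CHI
CHI
CHI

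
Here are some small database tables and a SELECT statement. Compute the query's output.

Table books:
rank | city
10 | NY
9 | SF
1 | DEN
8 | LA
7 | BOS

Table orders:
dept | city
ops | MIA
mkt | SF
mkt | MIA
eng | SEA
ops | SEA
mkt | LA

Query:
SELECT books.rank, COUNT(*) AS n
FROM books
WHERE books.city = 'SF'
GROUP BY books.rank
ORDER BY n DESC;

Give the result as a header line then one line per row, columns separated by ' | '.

After WHERE (1 rows):
books.rank | books.city
9 | SF
After GROUP BY (1 rows):
books.rank | n
9 | 1
After ORDER BY (1 rows):
books.rank | n
9 | 1

== RESULT ==
books.rank | n
9 | 1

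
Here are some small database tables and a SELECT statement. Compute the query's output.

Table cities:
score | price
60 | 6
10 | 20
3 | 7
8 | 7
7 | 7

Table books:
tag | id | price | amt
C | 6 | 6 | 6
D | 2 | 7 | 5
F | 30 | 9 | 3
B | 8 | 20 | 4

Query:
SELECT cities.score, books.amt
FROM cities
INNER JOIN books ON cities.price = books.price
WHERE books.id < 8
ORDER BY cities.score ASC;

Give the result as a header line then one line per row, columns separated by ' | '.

After JOIN books (5 rows):
cities.score | cities.price | books.tag | books.id | books.price | books.amt
60 | 6 | C | 6 | 6 | 6
10 | 20 | B | 8 | 20 | 4
3 | 7 | D | 2 | 7 | 5
8 | 7 | D | 2 | 7 | 5
7 | 7 | D | 2 | 7 | 5
After WHERE (4 rows):
cities.score | cities.price | books.tag | books.id | books.price | books.amt
60 | 6 | C | 6 | 6 | 6
3 | 7 | D | 2 | 7 | 5
8 | 7 | D | 2 | 7 | 5
7 | 7 | D | 2 | 7 | 5
After SELECT (4 rows):
cities.score | books.amt
60 | 6
3 | 5
8 | 5
7 | 5
After ORDER BY (4 rows):
cities.score | books.amt
3 | 5
7 | 5
8 | 5
60 | 6

== RESULT ==
cities.score | books.amt
3 | 5
7 | 5
8 | 5
60 | 6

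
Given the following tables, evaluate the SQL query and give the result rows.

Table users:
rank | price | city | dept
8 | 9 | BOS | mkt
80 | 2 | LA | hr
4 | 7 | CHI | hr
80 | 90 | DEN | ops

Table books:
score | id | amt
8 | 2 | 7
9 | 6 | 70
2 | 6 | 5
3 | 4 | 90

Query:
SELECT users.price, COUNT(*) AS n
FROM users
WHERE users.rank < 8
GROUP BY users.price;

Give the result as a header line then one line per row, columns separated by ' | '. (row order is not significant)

After WHERE (1 rows):
users.rank | users.price | users.city | users.dept
4 | 7 | CHI | hr
After GROUP BY (1 rows):
users.price | n
7 | 1

== RESULT ==
users.price | n
7 | 1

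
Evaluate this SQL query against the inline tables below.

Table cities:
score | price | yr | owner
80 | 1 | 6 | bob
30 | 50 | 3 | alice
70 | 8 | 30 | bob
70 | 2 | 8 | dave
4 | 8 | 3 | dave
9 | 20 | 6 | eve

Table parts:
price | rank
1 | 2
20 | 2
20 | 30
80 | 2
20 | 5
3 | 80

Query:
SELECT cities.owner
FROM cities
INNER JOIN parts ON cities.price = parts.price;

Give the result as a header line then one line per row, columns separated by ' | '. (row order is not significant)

After JOIN parts (4 rows):
cities.score | cities.price | cities.yr | cities.owner | parts.price | parts.rank
80 | 1 | 6 | bob | 1 | 2
9 | 20 | 6 | eve | 20 | 2
9 | 20 | 6 | eve | 20 | 30
9 | 20 | 6 | eve | 20 | 5
After SELECT (4 rows):
cities.owner
bob
eve
eve
eve

== RESULT ==
cities.owner
bob
eve
eve
eve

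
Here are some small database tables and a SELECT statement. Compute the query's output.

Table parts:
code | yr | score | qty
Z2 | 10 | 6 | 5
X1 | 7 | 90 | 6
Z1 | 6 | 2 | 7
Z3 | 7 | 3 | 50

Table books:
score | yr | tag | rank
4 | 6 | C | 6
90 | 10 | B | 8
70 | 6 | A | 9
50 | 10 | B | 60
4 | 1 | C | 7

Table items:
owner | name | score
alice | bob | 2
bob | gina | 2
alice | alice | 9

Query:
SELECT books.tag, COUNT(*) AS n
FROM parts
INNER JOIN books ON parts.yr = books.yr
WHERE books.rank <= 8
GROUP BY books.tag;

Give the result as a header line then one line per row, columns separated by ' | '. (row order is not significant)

== RESULT ==
books.tag | n
B | 1
C | 1

Derivation:
After JOIN books (4 rows):
parts.code | parts.yr | parts.score | parts.qty | books.score | books.yr | books.tag | books.rank
Z2 | 10 | 6 | 5 | 90 | 10 | B | 8
Z2 | 10 | 6 | 5 | 50 | 10 | B | 60
Z1 | 6 | 2 | 7 | 4 | 6 | C | 6
Z1 | 6 | 2 | 7 | 70 | 6 | A | 9
After WHERE (2 rows):
parts.code | parts.yr | parts.score | parts.qty | books.score | books.yr | books.tag | books.rank
Z2 | 10 | 6 | 5 | 90 | 10 | B | 8
Z1 | 6 | 2 | 7 | 4 | 6 | C | 6
After GROUP BY (2 rows):
books.tag | n
B | 1
C | 1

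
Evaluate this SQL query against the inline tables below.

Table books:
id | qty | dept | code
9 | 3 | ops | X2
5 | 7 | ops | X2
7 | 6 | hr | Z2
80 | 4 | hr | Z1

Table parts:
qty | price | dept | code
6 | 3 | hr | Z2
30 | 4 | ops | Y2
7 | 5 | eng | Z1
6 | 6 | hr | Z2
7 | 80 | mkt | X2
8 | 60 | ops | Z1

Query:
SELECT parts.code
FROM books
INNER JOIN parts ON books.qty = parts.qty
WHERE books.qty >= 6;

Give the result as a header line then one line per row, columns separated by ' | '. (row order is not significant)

After JOIN parts (4 rows):
books.id | books.qty | books.dept | books.code | parts.qty | parts.price | parts.dept | parts.code
5 | 7 | ops | X2 | 7 | 5 | eng | Z1
5 | 7 | ops | X2 | 7 | 80 | mkt | X2
7 | 6 | hr | Z2 | 6 | 3 | hr | Z2
7 | 6 | hr | Z2 | 6 | 6 | hr | Z2
After WHERE (4 rows):
books.id | books.qty | books.dept | books.code | parts.qty | parts.price | parts.dept | parts.code
5 | 7 | ops | X2 | 7 | 5 | eng | Z1
5 | 7 | ops | X2 | 7 | 80 | mkt | X2
7 | 6 | hr | Z2 | 6 | 3 | hr | Z2
7 | 6 | hr | Z2 | 6 | 6 | hr | Z2
After SELECT (4 rows):
parts.code
Z1
X2
Z2
Z2

== RESULT ==
parts.code
Z1
X2
Z2
Z2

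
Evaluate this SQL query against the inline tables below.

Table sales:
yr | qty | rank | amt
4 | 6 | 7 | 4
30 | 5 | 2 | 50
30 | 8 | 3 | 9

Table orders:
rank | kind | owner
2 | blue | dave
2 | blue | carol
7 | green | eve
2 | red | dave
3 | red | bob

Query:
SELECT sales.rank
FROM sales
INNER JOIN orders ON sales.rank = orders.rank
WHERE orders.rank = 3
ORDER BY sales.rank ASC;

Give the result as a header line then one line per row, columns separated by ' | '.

== RESULT ==
sales.rank
3

Derivation:
After JOIN orders (5 rows):
sales.yr | sales.qty | sales.rank | sales.amt | orders.rank | orders.kind | orders.owner
4 | 6 | 7 | 4 | 7 | green | eve
30 | 5 | 2 | 50 | 2 | blue | dave
30 | 5 | 2 | 50 | 2 | blue | carol
30 | 5 | 2 | 50 | 2 | red | dave
30 | 8 | 3 | 9 | 3 | red | bob
After WHERE (1 rows):
sales.yr | sales.qty | sales.rank | sales.amt | orders.rank | orders.kind | orders.owner
30 | 8 | 3 | 9 | 3 | red | bob
After SELECT (1 rows):
sales.rank
3
After ORDER BY (1 rows):
sales.rank
3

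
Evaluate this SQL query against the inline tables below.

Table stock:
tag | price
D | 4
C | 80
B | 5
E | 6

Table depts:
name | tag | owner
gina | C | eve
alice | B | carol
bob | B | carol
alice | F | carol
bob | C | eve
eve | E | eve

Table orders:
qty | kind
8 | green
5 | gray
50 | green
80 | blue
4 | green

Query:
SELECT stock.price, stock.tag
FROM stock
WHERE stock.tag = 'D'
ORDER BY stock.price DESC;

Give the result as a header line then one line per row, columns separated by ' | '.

== RESULT ==
stock.price | stock.tag
4 | D

Derivation:
After WHERE (1 rows):
stock.tag | stock.price
D | 4
After SELECT (1 rows):
stock.price | stock.tag
4 | D
After ORDER BY (1 rows):
stock.price | stock.tag
4 | D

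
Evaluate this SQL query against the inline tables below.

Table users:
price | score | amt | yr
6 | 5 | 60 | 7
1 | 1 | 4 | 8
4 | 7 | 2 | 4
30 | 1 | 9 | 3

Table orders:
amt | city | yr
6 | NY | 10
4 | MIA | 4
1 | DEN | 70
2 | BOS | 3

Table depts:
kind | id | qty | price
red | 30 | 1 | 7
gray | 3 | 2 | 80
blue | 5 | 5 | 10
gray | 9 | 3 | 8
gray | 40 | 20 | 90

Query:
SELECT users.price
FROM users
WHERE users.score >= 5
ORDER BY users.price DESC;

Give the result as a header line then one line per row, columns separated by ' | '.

== RESULT ==
users.price
6
4

Derivation:
After WHERE (2 rows):
users.price | users.score | users.amt | users.yr
6 | 5 | 60 | 7
4 | 7 | 2 | 4
After SELECT (2 rows):
users.price
6
4
After ORDER BY (2 rows):
users.price
6
4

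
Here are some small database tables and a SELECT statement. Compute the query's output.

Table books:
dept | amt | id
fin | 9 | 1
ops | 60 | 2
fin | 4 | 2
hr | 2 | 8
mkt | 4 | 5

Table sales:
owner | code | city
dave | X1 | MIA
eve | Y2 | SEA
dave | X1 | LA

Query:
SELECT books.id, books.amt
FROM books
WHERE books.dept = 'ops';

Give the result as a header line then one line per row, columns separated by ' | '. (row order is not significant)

After WHERE (1 rows):
books.dept | books.amt | books.id
ops | 60 | 2
After SELECT (1 rows):
books.id | books.amt
2 | 60

== RESULT ==
books.id | books.amt
2 | 60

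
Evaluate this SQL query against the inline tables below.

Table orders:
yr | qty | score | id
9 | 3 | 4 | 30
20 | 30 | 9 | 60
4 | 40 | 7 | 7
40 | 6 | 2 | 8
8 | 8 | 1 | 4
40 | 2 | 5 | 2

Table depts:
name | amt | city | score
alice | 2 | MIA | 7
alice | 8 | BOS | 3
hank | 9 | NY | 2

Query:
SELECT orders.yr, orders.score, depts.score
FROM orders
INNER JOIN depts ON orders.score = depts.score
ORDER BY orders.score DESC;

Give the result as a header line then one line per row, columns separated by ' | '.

After JOIN depts (2 rows):
orders.yr | orders.qty | orders.score | orders.id | depts.name | depts.amt | depts.city | depts.score
4 | 40 | 7 | 7 | alice | 2 | MIA | 7
40 | 6 | 2 | 8 | hank | 9 | NY | 2
After SELECT (2 rows):
orders.yr | orders.score | depts.score
4 | 7 | 7
40 | 2 | 2
After ORDER BY (2 rows):
orders.yr | orders.score | depts.score
4 | 7 | 7
40 | 2 | 2

== RESULT ==
orders.yr | orders.score | depts.score
4 | 7 | 7
40 | 2 | 2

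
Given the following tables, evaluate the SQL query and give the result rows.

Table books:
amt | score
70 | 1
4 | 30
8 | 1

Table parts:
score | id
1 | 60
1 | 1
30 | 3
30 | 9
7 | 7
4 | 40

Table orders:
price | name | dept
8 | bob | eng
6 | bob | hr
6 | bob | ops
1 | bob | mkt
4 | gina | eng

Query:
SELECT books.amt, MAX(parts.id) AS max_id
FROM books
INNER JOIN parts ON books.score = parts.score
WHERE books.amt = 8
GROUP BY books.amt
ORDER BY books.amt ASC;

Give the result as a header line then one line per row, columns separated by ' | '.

== RESULT ==
books.amt | max_id
8 | 60

Derivation:
After JOIN parts (6 rows):
books.amt | books.score | parts.score | parts.id
70 | 1 | 1 | 60
70 | 1 | 1 | 1
4 | 30 | 30 | 3
4 | 30 | 30 | 9
8 | 1 | 1 | 60
8 | 1 | 1 | 1
After WHERE (2 rows):
books.amt | books.score | parts.score | parts.id
8 | 1 | 1 | 60
8 | 1 | 1 | 1
After GROUP BY (1 rows):
books.amt | max_id
8 | 60
After ORDER BY (1 rows):
books.amt | max_id
8 | 60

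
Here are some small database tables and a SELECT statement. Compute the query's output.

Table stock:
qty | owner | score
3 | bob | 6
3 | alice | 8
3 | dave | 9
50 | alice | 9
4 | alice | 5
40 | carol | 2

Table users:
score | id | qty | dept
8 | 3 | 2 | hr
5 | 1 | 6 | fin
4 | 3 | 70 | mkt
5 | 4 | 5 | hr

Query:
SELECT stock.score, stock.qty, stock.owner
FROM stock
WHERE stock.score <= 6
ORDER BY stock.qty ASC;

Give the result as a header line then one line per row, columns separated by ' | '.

== RESULT ==
stock.score | stock.qty | stock.owner
6 | 3 | bob
5 | 4 | alice
2 | 40 | carol

Derivation:
After WHERE (3 rows):
stock.qty | stock.owner | stock.score
3 | bob | 6
4 | alice | 5
40 | carol | 2
After SELECT (3 rows):
stock.score | stock.qty | stock.owner
6 | 3 | bob
5 | 4 | alice
2 | 40 | carol
After ORDER BY (3 rows):
stock.score | stock.qty | stock.owner
6 | 3 | bob
5 | 4 | alice
2 | 40 | carol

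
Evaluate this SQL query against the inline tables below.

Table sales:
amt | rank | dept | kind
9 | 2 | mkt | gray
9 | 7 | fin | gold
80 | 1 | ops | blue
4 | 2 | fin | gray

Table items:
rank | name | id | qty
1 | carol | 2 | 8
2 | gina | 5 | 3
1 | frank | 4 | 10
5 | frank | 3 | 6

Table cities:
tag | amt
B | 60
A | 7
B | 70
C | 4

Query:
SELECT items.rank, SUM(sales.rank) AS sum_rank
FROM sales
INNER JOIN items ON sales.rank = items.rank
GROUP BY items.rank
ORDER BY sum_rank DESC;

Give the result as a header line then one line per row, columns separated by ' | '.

After JOIN items (4 rows):
sales.amt | sales.rank | sales.dept | sales.kind | items.rank | items.name | items.id | items.qty
9 | 2 | mkt | gray | 2 | gina | 5 | 3
80 | 1 | ops | blue | 1 | carol | 2 | 8
80 | 1 | ops | blue | 1 | frank | 4 | 10
4 | 2 | fin | gray | 2 | gina | 5 | 3
After GROUP BY (2 rows):
items.rank | sum_rank
2 | 4
1 | 2
After ORDER BY (2 rows):
items.rank | sum_rank
2 | 4
1 | 2

== RESULT ==
items.rank | sum_rank
2 | 4
1 | 2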